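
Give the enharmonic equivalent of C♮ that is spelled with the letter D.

Plain D sits 2 semitones above C, so on the letter D the same pitch needs a double flat: Dbb.

Dbb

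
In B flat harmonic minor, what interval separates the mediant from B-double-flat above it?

minor sixth

The mediant of Bb harmonic minor is Db.
Db up to Bbb: letters D→B make it a sixth; 8 semitones makes it minor.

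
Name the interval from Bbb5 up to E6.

The letter names run B→E, a span of 3 letter steps, so the interval is some kind of fourth.
Bbb to E is 7 semitones. A perfect fourth is 5, so 7 makes it doubly augmented.

doubly augmented fourth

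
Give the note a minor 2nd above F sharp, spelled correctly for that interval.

G

F up a major second is G, so the target letter is G.
From F#, a minor second is 1 semitone up: G.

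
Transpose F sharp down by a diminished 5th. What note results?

A fifth below F lands on the letter B.
A diminished fifth spans 6 semitones, so F# moves to pitch class 0. On the letter B that is B#.

B#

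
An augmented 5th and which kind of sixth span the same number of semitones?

minor

An augmented fifth spans 8 semitones.
A sixth spanning 8 semitones is minor (the major sixth is 9).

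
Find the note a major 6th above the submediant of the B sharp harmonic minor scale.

E#

The submediant of B# harmonic minor is G#.
A major sixth (9 semitones) above G# lands on the letter E, giving E#.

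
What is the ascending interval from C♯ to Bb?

diminished seventh

The letter names run C→B, a span of 6 letter steps, so the interval is some kind of seventh.
C# to Bb is 9 semitones. A major seventh is 11, so 9 makes it diminished.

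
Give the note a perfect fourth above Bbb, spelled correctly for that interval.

Ebb

A fourth above B lands on the letter E.
A perfect fourth spans 5 semitones, so Bbb moves to pitch class 2. On the letter E that is Ebb.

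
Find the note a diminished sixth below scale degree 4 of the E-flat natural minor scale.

Scale degree 4 of Eb natural minor is Ab.
A diminished sixth (7 semitones) below Ab lands on the letter C, giving C#.

C#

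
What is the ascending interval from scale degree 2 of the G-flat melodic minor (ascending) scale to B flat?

Scale degree 2 of Gb melodic minor (ascending) is Ab.
Ab up to Bb: letters A→B make it a second; 2 semitones makes it major.

major second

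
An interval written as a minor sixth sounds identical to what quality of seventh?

doubly diminished

A minor sixth spans 8 semitones.
A seventh spanning 8 semitones is doubly diminished (the major seventh is 11).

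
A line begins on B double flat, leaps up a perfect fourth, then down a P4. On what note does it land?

A perfect fourth up from Bbb is Ebb (letter E, 5 semitones up).
A perfect fourth down from Ebb is Bbb (letter B, 5 semitones down).

Bbb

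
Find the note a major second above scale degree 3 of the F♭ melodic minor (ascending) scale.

Bbb

Scale degree 3 of Fb melodic minor (ascending) is Abb.
A major second (2 semitones) above Abb lands on the letter B, giving Bbb.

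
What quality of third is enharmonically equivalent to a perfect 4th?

A perfect fourth spans 5 semitones.
A third spanning 5 semitones is augmented (the major third is 4).

augmented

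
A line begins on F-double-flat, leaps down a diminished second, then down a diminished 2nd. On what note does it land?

D#

A diminished second down from Fbb is Eb (letter E, 0 semitones down).
A diminished second down from Eb is D# (letter D, 0 semitones down).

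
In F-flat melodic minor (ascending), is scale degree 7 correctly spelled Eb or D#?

Each scale degree takes a distinct letter name. Degree 7 of a scale on F must use the letter E.
Eb and D# are enharmonically the same pitch, but only Eb uses the letter E, so it is the correct spelling here.

Eb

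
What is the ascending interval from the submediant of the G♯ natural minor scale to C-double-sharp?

The submediant of G# natural minor is E.
E up to C##: letters E→C make it a sixth; 10 semitones makes it augmented.

augmented sixth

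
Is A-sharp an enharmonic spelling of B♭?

A# = pitch class 10 and Bb = pitch class 10 — the same pitch class, so they are enharmonic equivalents.

Yes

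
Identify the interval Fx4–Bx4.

augmented fourth

The letter names run F→B, a span of 3 letter steps, so the interval is some kind of fourth.
F## to B## is 6 semitones. A perfect fourth is 5, so 6 makes it augmented.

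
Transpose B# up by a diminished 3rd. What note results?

B up a major third is D#, so the target letter is D.
From B#, a diminished third is 2 semitones up: D.

D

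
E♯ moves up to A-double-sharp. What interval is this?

Counting letters E–F–G–A gives a fourth.
E#→A## = 6 semitones, 1 wider than the perfect fourth (5), so augmented.

augmented fourth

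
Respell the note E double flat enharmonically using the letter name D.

D

Plain D sits at the same pitch as Ebb, so on the letter D the same pitch needs a natural: D.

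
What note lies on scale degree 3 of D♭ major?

F

Degree 3 takes the letter 2 steps above D, which is F.
In major, degree 3 sits 4 semitones above the tonic. Db + 4 semitones is pitch class 5, spelled on F as F.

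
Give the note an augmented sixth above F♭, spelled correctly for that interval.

D

F up a major sixth is D, so the target letter is D.
From Fb, an augmented sixth is 10 semitones up: D.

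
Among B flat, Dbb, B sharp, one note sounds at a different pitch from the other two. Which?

Bb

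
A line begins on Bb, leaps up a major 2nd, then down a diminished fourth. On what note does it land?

G#

A major second up from Bb is C (letter C, 2 semitones up).
A diminished fourth down from C is G# (letter G, 4 semitones down).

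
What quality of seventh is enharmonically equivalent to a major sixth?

A major sixth spans 9 semitones.
A seventh spanning 9 semitones is diminished (the major seventh is 11).

diminished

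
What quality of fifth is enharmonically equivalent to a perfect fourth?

doubly diminished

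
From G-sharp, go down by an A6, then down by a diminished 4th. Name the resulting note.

An augmented sixth down from G# is Bb (letter B, 10 semitones down).
A diminished fourth down from Bb is F# (letter F, 4 semitones down).

F#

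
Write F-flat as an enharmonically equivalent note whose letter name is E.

Plain E sits at the same pitch as Fb, so on the letter E the same pitch needs a natural: E.

E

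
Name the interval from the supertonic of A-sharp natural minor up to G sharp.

The supertonic of A# natural minor is B#.
B# up to G#: letters B→G make it a sixth; 8 semitones makes it minor.

minor sixth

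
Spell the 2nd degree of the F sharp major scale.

G#

Degree 2 takes the letter 1 step above F, which is G.
In major, degree 2 sits 2 semitones above the tonic. F# + 2 semitones is pitch class 8, spelled on G as G#.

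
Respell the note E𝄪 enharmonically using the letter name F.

F#

E## is pitch class 6. The letter F alone is pitch class 5.
To reach pitch class 6 from F requires an offset of +1 semitone, i.e. sharp: F#.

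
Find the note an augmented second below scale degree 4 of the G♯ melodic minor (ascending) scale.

Bb

Scale degree 4 of G# melodic minor (ascending) is C#.
An augmented second (3 semitones) below C# lands on the letter B, giving Bb.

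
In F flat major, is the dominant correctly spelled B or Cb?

Cb

Each scale degree takes a distinct letter name. Degree 5 of a scale on F must use the letter C.
Cb and B are enharmonically the same pitch, but only Cb uses the letter C, so it is the correct spelling here.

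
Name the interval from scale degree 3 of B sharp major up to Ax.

Scale degree 3 of B# major is D##.
D## up to A##: letters D→A make it a fifth; 7 semitones makes it perfect.

perfect fifth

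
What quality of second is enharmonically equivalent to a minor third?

augmented

A minor third spans 3 semitones.
A second spanning 3 semitones is augmented (the major second is 2).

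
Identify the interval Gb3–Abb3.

The letter names run G→A, a span of 1 letter step, so the interval is some kind of second.
Gb to Abb is 1 semitone. A major second is 2, so 1 makes it minor.

minor second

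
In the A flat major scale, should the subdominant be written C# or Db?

Db

Each scale degree takes a distinct letter name. Degree 4 of a scale on A must use the letter D.
Db and C# are enharmonically the same pitch, but only Db uses the letter D, so it is the correct spelling here.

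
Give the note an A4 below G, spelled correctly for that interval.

Db

G down a perfect fourth is D, so the target letter is D.
From G, an augmented fourth is 6 semitones down: Db.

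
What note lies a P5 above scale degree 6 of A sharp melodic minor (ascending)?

Scale degree 6 of A# melodic minor (ascending) is F##.
A perfect fifth (7 semitones) above F## lands on the letter C, giving C##.

C##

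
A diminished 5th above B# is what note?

A fifth above B lands on the letter F.
A diminished fifth spans 6 semitones, so B# moves to pitch class 6. On the letter F that is F#.

F#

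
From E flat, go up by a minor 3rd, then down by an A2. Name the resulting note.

Fbb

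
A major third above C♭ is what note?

A third above C lands on the letter E.
A major third spans 4 semitones, so Cb moves to pitch class 3. On the letter E that is Eb.

Eb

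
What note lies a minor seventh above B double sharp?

A##

A seventh above B lands on the letter A.
A minor seventh spans 10 semitones, so B## moves to pitch class 11. On the letter A that is A##.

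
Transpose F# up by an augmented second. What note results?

G##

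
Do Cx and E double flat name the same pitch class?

C## is pitch class 2; Ebb is pitch class 2.
All spellings map to pitch class 2, so they are enharmonically equivalent.

Yes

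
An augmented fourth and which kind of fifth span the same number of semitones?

diminished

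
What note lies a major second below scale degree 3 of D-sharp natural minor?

E

Scale degree 3 of D# natural minor is F#.
A major second (2 semitones) below F# lands on the letter E, giving E.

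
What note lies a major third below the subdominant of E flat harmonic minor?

Fb

The subdominant of Eb harmonic minor is Ab.
A major third (4 semitones) below Ab lands on the letter F, giving Fb.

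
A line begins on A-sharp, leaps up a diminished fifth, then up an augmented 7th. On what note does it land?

D##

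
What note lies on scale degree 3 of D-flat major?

Degree 3 takes the letter 2 steps above D, which is F.
In major, degree 3 sits 4 semitones above the tonic. Db + 4 semitones is pitch class 5, spelled on F as F.

F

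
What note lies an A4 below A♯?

A down a perfect fourth is E, so the target letter is E.
From A#, an augmented fourth is 6 semitones down: E.

E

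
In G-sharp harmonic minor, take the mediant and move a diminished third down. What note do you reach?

G##

The mediant of G# harmonic minor is B.
A diminished third (2 semitones) below B lands on the letter G, giving G##.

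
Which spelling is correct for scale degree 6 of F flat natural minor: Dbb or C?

Each scale degree takes a distinct letter name. Degree 6 of a scale on F must use the letter D.
Dbb and C are enharmonically the same pitch, but only Dbb uses the letter D, so it is the correct spelling here.

Dbb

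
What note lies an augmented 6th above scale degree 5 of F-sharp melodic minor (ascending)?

A##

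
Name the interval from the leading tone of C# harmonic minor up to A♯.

minor seventh

The leading tone of C# harmonic minor is B#.
B# up to A#: letters B→A make it a seventh; 10 semitones makes it minor.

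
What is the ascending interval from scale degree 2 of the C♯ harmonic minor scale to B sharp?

major sixth

Scale degree 2 of C# harmonic minor is D#.
D# up to B#: letters D→B make it a sixth; 9 semitones makes it major.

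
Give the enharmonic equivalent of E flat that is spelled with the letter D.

Eb is pitch class 3. The letter D alone is pitch class 2.
To reach pitch class 3 from D requires an offset of +1 semitone, i.e. sharp: D#.

D#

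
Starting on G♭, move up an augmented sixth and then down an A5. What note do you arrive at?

An augmented sixth up from Gb is E (letter E, 10 semitones up).
An augmented fifth down from E is Ab (letter A, 8 semitones down).

Ab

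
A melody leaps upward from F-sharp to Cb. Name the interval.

doubly diminished fifth

Counting letters F–G–A–B–C gives a fifth.
F#→Cb = 5 semitones, 2 narrower than the perfect fifth (7), so doubly diminished.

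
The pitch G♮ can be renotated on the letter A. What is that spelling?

G is pitch class 7. The letter A alone is pitch class 9.
To reach pitch class 7 from A requires an offset of -2 semitones, i.e. double flat: Abb.

Abb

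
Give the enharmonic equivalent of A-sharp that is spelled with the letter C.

Plain C sits 2 semitones above A#, so on the letter C the same pitch needs a double flat: Cbb.

Cbb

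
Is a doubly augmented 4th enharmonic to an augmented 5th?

No

A doubly augmented fourth spans 7 semitones; an augmented fifth spans 8.
The spans differ, so they are not enharmonic equivalents.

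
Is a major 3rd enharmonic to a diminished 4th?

Yes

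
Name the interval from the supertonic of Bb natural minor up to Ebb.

The supertonic of Bb natural minor is C.
C up to Ebb: letters C→E make it a third; 2 semitones makes it diminished.

diminished third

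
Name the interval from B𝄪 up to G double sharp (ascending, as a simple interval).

Counting letters B–C–D–E–F–G gives a sixth.
B##→G## = 8 semitones, 1 narrower than the major sixth (9), so minor.

minor sixth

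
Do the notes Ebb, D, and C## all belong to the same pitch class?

Yes

Ebb = pitch class 2 and D = pitch class 2 and C## = pitch class 2 — the same pitch class, so they are enharmonic equivalents.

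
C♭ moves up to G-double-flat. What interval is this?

diminished fifth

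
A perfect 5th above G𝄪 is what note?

G up a perfect fifth is D, so the target letter is D.
From G##, a perfect fifth is 7 semitones up: D##.

D##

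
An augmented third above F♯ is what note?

A third above F lands on the letter A.
An augmented third spans 5 semitones, so F# moves to pitch class 11. On the letter A that is A##.

A##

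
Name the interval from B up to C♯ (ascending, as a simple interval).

Counting letters B–C gives a second.
B→C# = 2 semitones, exactly the major second.

major second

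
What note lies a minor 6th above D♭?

Bbb

D up a major sixth is B, so the target letter is B.
From Db, a minor sixth is 8 semitones up: Bbb.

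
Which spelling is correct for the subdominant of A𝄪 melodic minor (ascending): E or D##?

Each scale degree takes a distinct letter name. Degree 4 of a scale on A must use the letter D.
D## and E are enharmonically the same pitch, but only D## uses the letter D, so it is the correct spelling here.

D##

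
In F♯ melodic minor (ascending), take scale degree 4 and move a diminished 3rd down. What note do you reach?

G##

Scale degree 4 of F# melodic minor (ascending) is B.
A diminished third (2 semitones) below B lands on the letter G, giving G##.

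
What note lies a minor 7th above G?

F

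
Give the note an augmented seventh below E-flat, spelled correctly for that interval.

Fbb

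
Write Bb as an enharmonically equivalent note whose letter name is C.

Cbb

Bb is pitch class 10. The letter C alone is pitch class 0.
To reach pitch class 10 from C requires an offset of -2 semitones, i.e. double flat: Cbb.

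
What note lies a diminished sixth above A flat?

Fbb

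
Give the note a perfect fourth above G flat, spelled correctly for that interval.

G up a perfect fourth is C, so the target letter is C.
From Gb, a perfect fourth is 5 semitones up: Cb.

Cb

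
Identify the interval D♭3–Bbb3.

Counting letters D–E–F–G–A–B gives a sixth.
Db→Bbb = 8 semitones, 1 narrower than the major sixth (9), so minor.

minor sixth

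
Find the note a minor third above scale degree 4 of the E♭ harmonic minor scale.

Cb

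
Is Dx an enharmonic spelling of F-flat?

D## = pitch class 4 and Fb = pitch class 4 — the same pitch class, so they are enharmonic equivalents.

Yes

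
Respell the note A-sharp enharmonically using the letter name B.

Bb

A# is pitch class 10. The letter B alone is pitch class 11.
To reach pitch class 10 from B requires an offset of -1 semitone, i.e. flat: Bb.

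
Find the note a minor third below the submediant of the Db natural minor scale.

The submediant of Db natural minor is Bbb.
A minor third (3 semitones) below Bbb lands on the letter G, giving Gb.

Gb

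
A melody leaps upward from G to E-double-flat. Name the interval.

diminished sixth

Counting letters G–A–B–C–D–E gives a sixth.
G→Ebb = 7 semitones, 2 narrower than the major sixth (9), so diminished.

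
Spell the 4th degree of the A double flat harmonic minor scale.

The Abb harmonic minor scale runs Abb Bbb Cbb Dbb Ebb Fbb Gb.
Degree 4 is Dbb.

Dbb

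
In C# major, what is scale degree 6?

The C# major scale runs C# D# E# F# G# A# B#.
Degree 6 is A#.

A#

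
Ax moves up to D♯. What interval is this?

diminished fourth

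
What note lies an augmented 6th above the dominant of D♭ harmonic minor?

F#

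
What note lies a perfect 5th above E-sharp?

B#

A fifth above E lands on the letter B.
A perfect fifth spans 7 semitones, so E# moves to pitch class 0. On the letter B that is B#.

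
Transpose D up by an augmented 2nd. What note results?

E#

D up a major second is E, so the target letter is E.
From D, an augmented second is 3 semitones up: E#.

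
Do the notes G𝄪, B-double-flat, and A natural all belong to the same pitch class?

Yes

G## is pitch class 9; Bbb is pitch class 9; A is pitch class 9.
All spellings map to pitch class 9, so they are enharmonically equivalent.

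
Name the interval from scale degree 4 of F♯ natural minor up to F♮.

diminished fifth

Scale degree 4 of F# natural minor is B.
B up to F: letters B→F make it a fifth; 6 semitones makes it diminished.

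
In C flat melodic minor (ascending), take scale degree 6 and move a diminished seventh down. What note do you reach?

Scale degree 6 of Cb melodic minor (ascending) is Ab.
A diminished seventh (9 semitones) below Ab lands on the letter B, giving B.

B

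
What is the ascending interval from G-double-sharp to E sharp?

The letter names run G→E, a span of 5 letter steps, so the interval is some kind of sixth.
G## to E# is 8 semitones. A major sixth is 9, so 8 makes it minor.

minor sixth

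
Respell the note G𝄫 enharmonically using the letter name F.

F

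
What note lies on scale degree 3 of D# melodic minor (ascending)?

F#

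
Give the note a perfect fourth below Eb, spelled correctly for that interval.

E down a perfect fourth is B, so the target letter is B.
From Eb, a perfect fourth is 5 semitones down: Bb.

Bb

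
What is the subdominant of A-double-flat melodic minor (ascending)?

Dbb

The Abb melodic minor (ascending) scale runs Abb Bbb Cbb Dbb Ebb Fb Gb.
Degree 4 is Dbb.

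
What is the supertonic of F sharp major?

G#

The F# major scale runs F# G# A# B C# D# E#.
Degree 2 is G#.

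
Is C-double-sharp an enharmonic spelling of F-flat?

C## is pitch class 2; Fb is pitch class 4.
The pitch classes differ (2 vs. 4), so they are not enharmonic equivalents.

No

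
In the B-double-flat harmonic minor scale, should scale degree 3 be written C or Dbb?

Dbb

Each scale degree takes a distinct letter name. Degree 3 of a scale on B must use the letter D.
Dbb and C are enharmonically the same pitch, but only Dbb uses the letter D, so it is the correct spelling here.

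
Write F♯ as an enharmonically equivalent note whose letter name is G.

Gb

Plain G sits 1 semitone above F#, so on the letter G the same pitch needs a flat: Gb.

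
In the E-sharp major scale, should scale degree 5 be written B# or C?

B#

Each scale degree takes a distinct letter name. Degree 5 of a scale on E must use the letter B.
B# and C are enharmonically the same pitch, but only B# uses the letter B, so it is the correct spelling here.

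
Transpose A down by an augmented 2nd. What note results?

Gb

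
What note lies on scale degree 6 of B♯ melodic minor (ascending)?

Degree 6 takes the letter 5 steps above B, which is G.
In melodic minor (ascending), degree 6 sits 9 semitones above the tonic. B# + 9 semitones is pitch class 9, spelled on G as G##.

G##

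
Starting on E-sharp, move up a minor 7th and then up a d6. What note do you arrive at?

A minor seventh up from E# is D# (letter D, 10 semitones up).
A diminished sixth up from D# is Bb (letter B, 7 semitones up).

Bb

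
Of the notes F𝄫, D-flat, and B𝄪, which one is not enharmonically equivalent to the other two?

Fbb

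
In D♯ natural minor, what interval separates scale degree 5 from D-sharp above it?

perfect fourth

Scale degree 5 of D# natural minor is A#.
A# up to D#: letters A→D make it a fourth; 5 semitones makes it perfect.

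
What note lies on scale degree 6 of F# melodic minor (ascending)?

D#

Degree 6 takes the letter 5 steps above F, which is D.
In melodic minor (ascending), degree 6 sits 9 semitones above the tonic. F# + 9 semitones is pitch class 3, spelled on D as D#.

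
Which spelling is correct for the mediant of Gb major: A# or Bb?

Each scale degree takes a distinct letter name. Degree 3 of a scale on G must use the letter B.
Bb and A# are enharmonically the same pitch, but only Bb uses the letter B, so it is the correct spelling here.

Bb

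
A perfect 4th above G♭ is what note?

Cb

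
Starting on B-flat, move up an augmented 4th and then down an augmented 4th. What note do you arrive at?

Bb

An augmented fourth up from Bb is E (letter E, 6 semitones up).
An augmented fourth down from E is Bb (letter B, 6 semitones down).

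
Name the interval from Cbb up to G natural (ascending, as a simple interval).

doubly augmented fifth

Counting letters C–D–E–F–G gives a fifth.
Cbb→G = 9 semitones, 2 wider than the perfect fifth (7), so doubly augmented.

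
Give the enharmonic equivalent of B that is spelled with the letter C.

Cb

Plain C sits 1 semitone above B, so on the letter C the same pitch needs a flat: Cb.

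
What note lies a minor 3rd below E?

C#

A third below E lands on the letter C.
A minor third spans 3 semitones, so E moves to pitch class 1. On the letter C that is C#.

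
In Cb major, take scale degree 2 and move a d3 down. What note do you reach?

Scale degree 2 of Cb major is Db.
A diminished third (2 semitones) below Db lands on the letter B, giving B.

B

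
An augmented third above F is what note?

A#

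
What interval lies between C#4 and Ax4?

augmented sixth

Counting letters C–D–E–F–G–A gives a sixth.
C#→A## = 10 semitones, 1 wider than the major sixth (9), so augmented.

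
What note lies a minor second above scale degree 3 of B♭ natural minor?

Ebb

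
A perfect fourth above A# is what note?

A up a perfect fourth is D, so the target letter is D.
From A#, a perfect fourth is 5 semitones up: D#.

D#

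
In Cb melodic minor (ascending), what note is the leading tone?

Bb

Degree 7 takes the letter 6 steps above C, which is B.
In melodic minor (ascending), degree 7 sits 11 semitones above the tonic. Cb + 11 semitones is pitch class 10, spelled on B as Bb.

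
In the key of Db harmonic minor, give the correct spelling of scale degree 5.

Degree 5 takes the letter 4 steps above D, which is A.
In harmonic minor, degree 5 sits 7 semitones above the tonic. Db + 7 semitones is pitch class 8, spelled on A as Ab.

Ab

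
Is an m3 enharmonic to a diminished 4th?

No

A minor third spans 3 semitones; a diminished fourth spans 4.
The spans differ, so they are not enharmonic equivalents.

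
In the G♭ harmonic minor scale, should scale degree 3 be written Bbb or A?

Each scale degree takes a distinct letter name. Degree 3 of a scale on G must use the letter B.
Bbb and A are enharmonically the same pitch, but only Bbb uses the letter B, so it is the correct spelling here.

Bbb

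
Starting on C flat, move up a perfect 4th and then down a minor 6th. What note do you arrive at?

Ab

A perfect fourth up from Cb is Fb (letter F, 5 semitones up).
A minor sixth down from Fb is Ab (letter A, 8 semitones down).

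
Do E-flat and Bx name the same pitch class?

No

Two spellings are enharmonically equivalent only if they share a pitch class.
Here Eb → 3, B## → 1; 1 ≠ 3, so they are not.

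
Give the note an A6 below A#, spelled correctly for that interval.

C

A sixth below A lands on the letter C.
An augmented sixth spans 10 semitones, so A# moves to pitch class 0. On the letter C that is C.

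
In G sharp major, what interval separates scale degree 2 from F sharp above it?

minor sixth

Scale degree 2 of G# major is A#.
A# up to F#: letters A→F make it a sixth; 8 semitones makes it minor.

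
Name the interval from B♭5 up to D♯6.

Counting letters B–C–D gives a third.
Bb→D# = 5 semitones, 1 wider than the major third (4), so augmented.

augmented third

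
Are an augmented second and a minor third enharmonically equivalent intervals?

Yes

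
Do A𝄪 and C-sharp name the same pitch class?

Two spellings are enharmonically equivalent only if they share a pitch class.
Here A## → 11, C# → 1; 1 ≠ 11, so they are not.

No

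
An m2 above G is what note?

Ab

A second above G lands on the letter A.
A minor second spans 1 semitone, so G moves to pitch class 8. On the letter A that is Ab.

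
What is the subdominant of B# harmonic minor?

E#

The B# harmonic minor scale runs B# C## D# E# F## G# A##.
Degree 4 is E#.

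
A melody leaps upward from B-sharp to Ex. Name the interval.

augmented fourth

The letter names run B→E, a span of 3 letter steps, so the interval is some kind of fourth.
B# to E## is 6 semitones. A perfect fourth is 5, so 6 makes it augmented.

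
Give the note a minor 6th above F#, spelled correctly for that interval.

A sixth above F lands on the letter D.
A minor sixth spans 8 semitones, so F# moves to pitch class 2. On the letter D that is D.

D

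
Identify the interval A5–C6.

minor third

The letter names run A→C, a span of 2 letter steps, so the interval is some kind of third.
A to C is 3 semitones. A major third is 4, so 3 makes it minor.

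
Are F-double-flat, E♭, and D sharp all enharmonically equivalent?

Fbb = pitch class 3 and Eb = pitch class 3 and D# = pitch class 3 — the same pitch class, so they are enharmonic equivalents.

Yes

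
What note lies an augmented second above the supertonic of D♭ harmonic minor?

The supertonic of Db harmonic minor is Eb.
An augmented second (3 semitones) above Eb lands on the letter F, giving F#.

F#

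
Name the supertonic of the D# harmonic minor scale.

E#

The D# harmonic minor scale runs D# E# F# G# A# B C##.
Degree 2 is E#.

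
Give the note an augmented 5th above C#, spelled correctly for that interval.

A fifth above C lands on the letter G.
An augmented fifth spans 8 semitones, so C# moves to pitch class 9. On the letter G that is G##.

G##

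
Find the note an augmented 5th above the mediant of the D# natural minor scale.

The mediant of D# natural minor is F#.
An augmented fifth (8 semitones) above F# lands on the letter C, giving C##.

C##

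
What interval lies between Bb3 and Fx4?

The letter names run B→F, a span of 4 letter steps, so the interval is some kind of fifth.
Bb to F## is 9 semitones. A perfect fifth is 7, so 9 makes it doubly augmented.

doubly augmented fifth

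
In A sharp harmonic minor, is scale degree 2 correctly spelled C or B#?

B#

Each scale degree takes a distinct letter name. Degree 2 of a scale on A must use the letter B.
B# and C are enharmonically the same pitch, but only B# uses the letter B, so it is the correct spelling here.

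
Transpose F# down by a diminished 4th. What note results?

F down a perfect fourth is C, so the target letter is C.
From F#, a diminished fourth is 4 semitones down: C##.

C##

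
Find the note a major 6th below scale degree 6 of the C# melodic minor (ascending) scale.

C#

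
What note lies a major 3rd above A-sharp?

A up a major third is C#, so the target letter is C.
From A#, a major third is 4 semitones up: C##.

C##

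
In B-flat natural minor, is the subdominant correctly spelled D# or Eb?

Eb

Each scale degree takes a distinct letter name. Degree 4 of a scale on B must use the letter E.
Eb and D# are enharmonically the same pitch, but only Eb uses the letter E, so it is the correct spelling here.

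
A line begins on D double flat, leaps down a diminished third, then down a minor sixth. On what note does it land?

A diminished third down from Dbb is Bb (letter B, 2 semitones down).
A minor sixth down from Bb is D (letter D, 8 semitones down).

D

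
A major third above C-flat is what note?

Eb

A third above C lands on the letter E.
A major third spans 4 semitones, so Cb moves to pitch class 3. On the letter E that is Eb.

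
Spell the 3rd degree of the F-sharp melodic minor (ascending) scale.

A

Degree 3 takes the letter 2 steps above F, which is A.
In melodic minor (ascending), degree 3 sits 3 semitones above the tonic. F# + 3 semitones is pitch class 9, spelled on A as A.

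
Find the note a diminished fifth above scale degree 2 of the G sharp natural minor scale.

E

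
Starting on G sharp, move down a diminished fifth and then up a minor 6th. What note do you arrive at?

A diminished fifth down from G# is C## (letter C, 6 semitones down).
A minor sixth up from C## is A# (letter A, 8 semitones up).

A#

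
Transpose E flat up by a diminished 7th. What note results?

Dbb

E up a major seventh is D#, so the target letter is D.
From Eb, a diminished seventh is 9 semitones up: Dbb.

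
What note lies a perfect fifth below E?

A fifth below E lands on the letter A.
A perfect fifth spans 7 semitones, so E moves to pitch class 9. On the letter A that is A.

A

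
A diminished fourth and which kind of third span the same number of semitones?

A diminished fourth spans 4 semitones.
A third spanning 4 semitones is major (the major third is 4).

major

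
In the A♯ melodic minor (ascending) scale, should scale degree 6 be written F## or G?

Each scale degree takes a distinct letter name. Degree 6 of a scale on A must use the letter F.
F## and G are enharmonically the same pitch, but only F## uses the letter F, so it is the correct spelling here.

F##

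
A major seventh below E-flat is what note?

Fb

E down a major seventh is F, so the target letter is F.
From Eb, a major seventh is 11 semitones down: Fb.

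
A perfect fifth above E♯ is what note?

A fifth above E lands on the letter B.
A perfect fifth spans 7 semitones, so E# moves to pitch class 0. On the letter B that is B#.

B#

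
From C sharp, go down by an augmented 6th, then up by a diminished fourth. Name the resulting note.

An augmented sixth down from C# is Eb (letter E, 10 semitones down).
A diminished fourth up from Eb is Abb (letter A, 4 semitones up).

Abb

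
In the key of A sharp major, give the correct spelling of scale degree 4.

D#

Degree 4 takes the letter 3 steps above A, which is D.
In major, degree 4 sits 5 semitones above the tonic. A# + 5 semitones is pitch class 3, spelled on D as D#.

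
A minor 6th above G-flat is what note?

Ebb

A sixth above G lands on the letter E.
A minor sixth spans 8 semitones, so Gb moves to pitch class 2. On the letter E that is Ebb.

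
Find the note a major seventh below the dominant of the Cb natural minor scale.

The dominant of Cb natural minor is Gb.
A major seventh (11 semitones) below Gb lands on the letter A, giving Abb.

Abb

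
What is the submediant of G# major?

E#

Degree 6 takes the letter 5 steps above G, which is E.
In major, degree 6 sits 9 semitones above the tonic. G# + 9 semitones is pitch class 5, spelled on E as E#.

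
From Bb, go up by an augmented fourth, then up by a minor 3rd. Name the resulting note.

G

An augmented fourth up from Bb is E (letter E, 6 semitones up).
A minor third up from E is G (letter G, 3 semitones up).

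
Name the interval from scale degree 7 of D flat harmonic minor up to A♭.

Scale degree 7 of Db harmonic minor is C.
C up to Ab: letters C→A make it a sixth; 8 semitones makes it minor.

minor sixth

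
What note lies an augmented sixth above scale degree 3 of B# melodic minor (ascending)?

Scale degree 3 of B# melodic minor (ascending) is D#.
An augmented sixth (10 semitones) above D# lands on the letter B, giving B##.

B##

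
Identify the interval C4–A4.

Counting letters C–D–E–F–G–A gives a sixth.
C→A = 9 semitones, exactly the major sixth.

major sixth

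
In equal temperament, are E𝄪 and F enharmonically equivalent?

E## is pitch class 6; F is pitch class 5.
The pitch classes differ (6 vs. 5), so they are not enharmonic equivalents.

No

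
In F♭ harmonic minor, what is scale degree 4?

Degree 4 takes the letter 3 steps above F, which is B.
In harmonic minor, degree 4 sits 5 semitones above the tonic. Fb + 5 semitones is pitch class 9, spelled on B as Bbb.

Bbb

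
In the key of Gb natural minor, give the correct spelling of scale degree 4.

Cb

Degree 4 takes the letter 3 steps above G, which is C.
In natural minor, degree 4 sits 5 semitones above the tonic. Gb + 5 semitones is pitch class 11, spelled on C as Cb.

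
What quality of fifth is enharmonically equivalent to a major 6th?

doubly augmented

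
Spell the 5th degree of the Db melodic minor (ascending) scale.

Ab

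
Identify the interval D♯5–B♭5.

diminished sixth

The letter names run D→B, a span of 5 letter steps, so the interval is some kind of sixth.
D# to Bb is 7 semitones. A major sixth is 9, so 7 makes it diminished.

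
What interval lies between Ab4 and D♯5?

doubly augmented fourth

Counting letters A–B–C–D gives a fourth.
Ab→D# = 7 semitones, 2 wider than the perfect fourth (5), so doubly augmented.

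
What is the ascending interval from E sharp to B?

Counting letters E–F–G–A–B gives a fifth.
E#→B = 6 semitones, 1 narrower than the perfect fifth (7), so diminished.

diminished fifth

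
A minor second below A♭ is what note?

G

A second below A lands on the letter G.
A minor second spans 1 semitone, so Ab moves to pitch class 7. On the letter G that is G.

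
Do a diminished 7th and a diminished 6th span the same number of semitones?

A diminished seventh spans 9 semitones; a diminished sixth spans 7.
The spans differ, so they are not enharmonic equivalents.

No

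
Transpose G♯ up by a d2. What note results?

Ab

A second above G lands on the letter A.
A diminished second spans 0 semitones, so G# moves to pitch class 8. On the letter A that is Ab.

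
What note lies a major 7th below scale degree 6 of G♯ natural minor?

Scale degree 6 of G# natural minor is E.
A major seventh (11 semitones) below E lands on the letter F, giving F.

F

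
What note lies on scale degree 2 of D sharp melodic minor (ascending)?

Degree 2 takes the letter 1 step above D, which is E.
In melodic minor (ascending), degree 2 sits 2 semitones above the tonic. D# + 2 semitones is pitch class 5, spelled on E as E#.

E#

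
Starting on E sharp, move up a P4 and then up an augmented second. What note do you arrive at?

A perfect fourth up from E# is A# (letter A, 5 semitones up).
An augmented second up from A# is B## (letter B, 3 semitones up).

B##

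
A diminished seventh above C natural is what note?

A seventh above C lands on the letter B.
A diminished seventh spans 9 semitones, so C moves to pitch class 9. On the letter B that is Bbb.

Bbb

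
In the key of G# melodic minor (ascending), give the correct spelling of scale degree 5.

Degree 5 takes the letter 4 steps above G, which is D.
In melodic minor (ascending), degree 5 sits 7 semitones above the tonic. G# + 7 semitones is pitch class 3, spelled on D as D#.

D#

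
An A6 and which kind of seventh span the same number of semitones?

minor

An augmented sixth spans 10 semitones.
A seventh spanning 10 semitones is minor (the major seventh is 11).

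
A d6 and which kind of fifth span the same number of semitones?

A diminished sixth spans 7 semitones.
A fifth spanning 7 semitones is perfect (the perfect fifth is 7).

perfect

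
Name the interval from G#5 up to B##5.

augmented third

Counting letters G–A–B gives a third.
G#→B## = 5 semitones, 1 wider than the major third (4), so augmented.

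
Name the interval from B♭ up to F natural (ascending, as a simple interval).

perfect fifth

Counting letters B–C–D–E–F gives a fifth.
Bb→F = 7 semitones, exactly the perfect fifth.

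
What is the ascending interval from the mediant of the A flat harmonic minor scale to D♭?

The mediant of Ab harmonic minor is Cb.
Cb up to Db: letters C→D make it a second; 2 semitones makes it major.

major second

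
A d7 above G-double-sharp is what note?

F#

G up a major seventh is F#, so the target letter is F.
From G##, a diminished seventh is 9 semitones up: F#.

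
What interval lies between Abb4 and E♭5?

Counting letters A–B–C–D–E gives a fifth.
Abb→Eb = 8 semitones, 1 wider than the perfect fifth (7), so augmented.

augmented fifth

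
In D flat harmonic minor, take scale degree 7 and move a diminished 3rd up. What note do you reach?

Ebb

Scale degree 7 of Db harmonic minor is C.
A diminished third (2 semitones) above C lands on the letter E, giving Ebb.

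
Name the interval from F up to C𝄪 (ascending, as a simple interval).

Counting letters F–G–A–B–C gives a fifth.
F→C## = 9 semitones, 2 wider than the perfect fifth (7), so doubly augmented.

doubly augmented fifth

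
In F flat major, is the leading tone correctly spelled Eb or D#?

Eb

Each scale degree takes a distinct letter name. Degree 7 of a scale on F must use the letter E.
Eb and D# are enharmonically the same pitch, but only Eb uses the letter E, so it is the correct spelling here.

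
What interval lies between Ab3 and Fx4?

doubly augmented sixth

The letter names run A→F, a span of 5 letter steps, so the interval is some kind of sixth.
Ab to F## is 11 semitones. A major sixth is 9, so 11 makes it doubly augmented.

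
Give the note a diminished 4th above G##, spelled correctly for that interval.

C#

A fourth above G lands on the letter C.
A diminished fourth spans 4 semitones, so G## moves to pitch class 1. On the letter C that is C#.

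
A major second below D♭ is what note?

Cb

A second below D lands on the letter C.
A major second spans 2 semitones, so Db moves to pitch class 11. On the letter C that is Cb.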